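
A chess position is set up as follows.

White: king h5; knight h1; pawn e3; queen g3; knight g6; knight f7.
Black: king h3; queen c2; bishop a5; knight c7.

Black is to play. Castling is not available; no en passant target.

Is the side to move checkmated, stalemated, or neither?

checkmate

Black to move; black king on h3.
In check: yes, from the white queen on g3.
King squares — g2: attacked by Qg3; h2: attacked by Qg3; g3: attacked by Nh1; g4: attacked by Qg3; h4: attacked by Qg3.
Legal moves for Black: none.
In check with no legal moves → checkmate.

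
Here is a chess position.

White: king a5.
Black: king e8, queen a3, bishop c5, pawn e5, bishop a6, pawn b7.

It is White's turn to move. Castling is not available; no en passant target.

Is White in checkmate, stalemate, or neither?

White to move; white king on a5.
In check: yes, from the black queen on a3.
King squares — a4: attacked by Qa3; b4: attacked by Qa3; b5: attacked by Ba6; a6: attacked by Qa3; b6: attacked by Bc5.
Legal moves for White: none.
In check with no legal moves → checkmate.

checkmate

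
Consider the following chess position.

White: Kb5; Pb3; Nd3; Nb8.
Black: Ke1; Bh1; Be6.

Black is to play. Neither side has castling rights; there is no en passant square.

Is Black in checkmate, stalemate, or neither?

Black to move; black king on e1.
In check: yes, from the white knight on d3.
King squares — d1: available; f1: available; d2: available; e2: available; f2: attacked by Nd3.
Legal moves for Black: Ke2, Kd2, Kf1, Kd1.
Black is in check but has 4 legal moves → neither.

neither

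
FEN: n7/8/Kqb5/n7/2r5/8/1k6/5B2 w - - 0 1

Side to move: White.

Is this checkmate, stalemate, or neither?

White to move; white king on a6.
In check: yes, from the black queen on b6.
King squares — a5: attacked by Qb6; b5: attacked by Qb6; b6: attacked by Na8; a7: attacked by Qb6; b7: attacked by Na5.
Legal moves for White: none.
In check with no legal moves → checkmate.

checkmate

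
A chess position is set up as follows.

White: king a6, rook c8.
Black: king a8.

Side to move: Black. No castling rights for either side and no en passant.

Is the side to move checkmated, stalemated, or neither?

Black to move; black king on a8.
In check: yes, from the white rook on c8.
King squares — a7: attacked by Ka6; b7: attacked by Ka6; b8: attacked by Rc8.
Legal moves for Black: none.
In check with no legal moves → checkmate.

checkmate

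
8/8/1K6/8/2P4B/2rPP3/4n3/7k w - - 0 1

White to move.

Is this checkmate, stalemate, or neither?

neither

White to move; white king on b6.
In check: no.
Legal moves for White: Kc7, Kb7, Ka7, Kc6, Ka6, Kc5, Kb5, Ka5, Bd8, Be7, Bf6, Bg5, Bg3, Bf2, Be1, c5, e4, d4.
White has 18 legal moves and is not in check → neither.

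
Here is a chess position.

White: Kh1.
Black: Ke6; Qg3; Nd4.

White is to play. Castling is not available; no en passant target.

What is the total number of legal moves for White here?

White to move; king on h1.
In check: no.
Legal moves: none.
Count: 0.

0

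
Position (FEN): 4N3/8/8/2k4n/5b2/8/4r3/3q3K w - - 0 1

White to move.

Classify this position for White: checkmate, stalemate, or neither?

checkmate

White to move; white king on h1.
In check: yes, from the black queen on d1.
King squares — g1: attacked by Qd1; g2: attacked by Re2; h2: attacked by Re2.
Legal moves for White: none.
In check with no legal moves → checkmate.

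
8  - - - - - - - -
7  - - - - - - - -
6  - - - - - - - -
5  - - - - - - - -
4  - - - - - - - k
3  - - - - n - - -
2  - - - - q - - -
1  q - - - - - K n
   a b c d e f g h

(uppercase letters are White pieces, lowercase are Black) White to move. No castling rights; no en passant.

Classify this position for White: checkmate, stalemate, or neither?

checkmate

White to move; white king on g1.
In check: yes, from the black queen on a1.
King squares — f1: attacked by Qa1; h1: attacked by Qa1; f2: attacked by Nh1; g2: attacked by Qe2; h2: attacked by Qe2.
Legal moves for White: none.
In check with no legal moves → checkmate.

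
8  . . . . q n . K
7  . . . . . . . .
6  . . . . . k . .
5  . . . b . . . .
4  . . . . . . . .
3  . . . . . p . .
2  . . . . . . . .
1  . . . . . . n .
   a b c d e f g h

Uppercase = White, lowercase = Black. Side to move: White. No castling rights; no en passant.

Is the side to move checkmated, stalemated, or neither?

White to move; white king on h8.
In check: no.
King squares — g7: attacked by Kf6; h7: attacked by Nf8; g8: attacked by Bd5.
Legal moves for White: none.
Not in check and no legal moves → stalemate.

stalemate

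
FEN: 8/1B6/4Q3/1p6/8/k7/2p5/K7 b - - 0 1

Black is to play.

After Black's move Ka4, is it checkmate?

no

After Ka4: white king on a1; in check: no.
White is not in check, so this cannot be checkmate.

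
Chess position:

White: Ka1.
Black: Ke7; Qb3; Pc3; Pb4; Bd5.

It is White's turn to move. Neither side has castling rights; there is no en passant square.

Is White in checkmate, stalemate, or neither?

White to move; white king on a1.
In check: no.
King squares — b1: attacked by Qb3; a2: attacked by Qb3; b2: attacked by Qb3.
Legal moves for White: none.
Not in check and no legal moves → stalemate.

stalemate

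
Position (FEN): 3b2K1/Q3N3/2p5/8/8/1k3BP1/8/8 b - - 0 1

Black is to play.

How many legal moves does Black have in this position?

Black to move; king on b3.
In check: no.
Legal moves: Bxe7, Bc7, Bb6, Ba5, Kc4, Kb4, Kc3, Kc2, Kb2, c5.
Count: 10.

10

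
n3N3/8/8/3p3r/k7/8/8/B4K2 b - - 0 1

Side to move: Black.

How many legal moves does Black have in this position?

18

Black to move; king on a4.
In check: no.
Legal moves: Nc7, Nb6, Rh8, Rh7, Rh6, Rg5, Rf5+, Re5, Rh4, Rh3, Rh2, Rh1+, Kb5, Ka5, Kb4, Kb3, Ka3, d4.
Count: 18.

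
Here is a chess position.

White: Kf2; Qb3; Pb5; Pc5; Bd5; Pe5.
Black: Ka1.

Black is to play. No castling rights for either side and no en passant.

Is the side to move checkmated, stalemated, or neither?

Black to move; black king on a1.
In check: no.
King squares — b1: attacked by Qb3; a2: attacked by Qb3; b2: attacked by Qb3.
Legal moves for Black: none.
Not in check and no legal moves → stalemate.

stalemate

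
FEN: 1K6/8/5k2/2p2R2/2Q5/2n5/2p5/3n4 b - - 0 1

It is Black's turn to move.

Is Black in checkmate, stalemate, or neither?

neither

Black to move; black king on f6.
In check: yes, from the white rook on f5.
Legal moves for Black: Kg7, Ke7, Kg6, Kxf5.
Black is in check but has 4 legal moves → neither.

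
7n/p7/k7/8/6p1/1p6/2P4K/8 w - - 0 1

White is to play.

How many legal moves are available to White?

7

White to move; king on h2.
In check: no.
Legal moves: Kg3, Kg2, Kh1, Kg1, cxb3, c3, c4.
Count: 7.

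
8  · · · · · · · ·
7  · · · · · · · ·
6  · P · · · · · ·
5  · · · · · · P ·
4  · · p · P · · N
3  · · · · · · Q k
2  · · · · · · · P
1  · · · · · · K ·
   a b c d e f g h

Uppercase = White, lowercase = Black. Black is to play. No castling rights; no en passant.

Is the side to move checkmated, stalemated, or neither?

checkmate

Black to move; black king on h3.
In check: yes, from the white queen on g3.
King squares — g2: attacked by Kg1; h2: attacked by Kg1; g3: attacked by Ph2; g4: attacked by Qg3; h4: attacked by Qg3.
Legal moves for Black: none.
In check with no legal moves → checkmate.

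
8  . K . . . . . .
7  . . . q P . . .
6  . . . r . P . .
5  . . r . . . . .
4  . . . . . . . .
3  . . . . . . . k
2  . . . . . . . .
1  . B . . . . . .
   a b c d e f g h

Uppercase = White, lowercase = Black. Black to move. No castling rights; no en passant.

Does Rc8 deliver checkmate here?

yes

After Rc8: white king on b8; in check: yes, from the black rook on c8.
King squares — a7: attacked by Qd7; b7: attacked by Qd7; c7: attacked by Qd7; a8: attacked by Rc8; c8: attacked by Qd7.
White has no legal moves → checkmate.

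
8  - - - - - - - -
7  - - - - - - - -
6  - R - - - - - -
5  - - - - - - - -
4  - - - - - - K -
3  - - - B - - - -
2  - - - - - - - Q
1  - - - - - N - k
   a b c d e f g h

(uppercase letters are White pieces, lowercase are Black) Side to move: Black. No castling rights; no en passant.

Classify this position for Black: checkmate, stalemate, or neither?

Black to move; black king on h1.
In check: yes, from the white queen on h2.
King squares — g1: attacked by Qh2; g2: attacked by Qh2; h2: attacked by Nf1.
Legal moves for Black: none.
In check with no legal moves → checkmate.

checkmate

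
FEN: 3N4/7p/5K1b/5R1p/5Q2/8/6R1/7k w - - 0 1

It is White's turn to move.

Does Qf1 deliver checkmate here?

yes

After Qf1: black king on h1; in check: yes, from the white queen on f1.
King squares — g1: attacked by Qf1; g2: attacked by Qf1; h2: attacked by Rg2.
Black has no legal moves → checkmate.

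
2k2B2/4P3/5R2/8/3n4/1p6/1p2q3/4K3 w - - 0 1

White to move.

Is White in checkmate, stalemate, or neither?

White to move; white king on e1.
In check: yes, from the black queen on e2.
King squares — d1: attacked by Qe2; f1: attacked by Qe2; d2: attacked by Qe2; e2: attacked by Nd4; f2: attacked by Qe2.
Legal moves for White: none.
In check with no legal moves → checkmate.

checkmate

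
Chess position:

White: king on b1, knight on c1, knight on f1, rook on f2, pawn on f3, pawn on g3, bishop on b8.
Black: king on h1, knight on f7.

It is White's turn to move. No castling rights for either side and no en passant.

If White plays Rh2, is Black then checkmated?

After Rh2: black king on h1; in check: yes, from the white rook on h2.
Black has 1 legal reply: Kg1.
In check but a legal move exists → not checkmate.

no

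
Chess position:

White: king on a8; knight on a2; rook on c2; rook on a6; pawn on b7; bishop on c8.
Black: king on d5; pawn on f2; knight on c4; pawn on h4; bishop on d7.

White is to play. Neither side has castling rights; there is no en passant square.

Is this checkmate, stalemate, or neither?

neither

White to move; white king on a8.
In check: no.
Legal moves for White include: Bxd7, Kb8, Ka7, Ra7, Rh6, Rg6, Rf6, Re6, Rd6+, Rc6, Rb6, Ra5+, Ra4, Ra3, Rxc4, Rc3, Rxf2, Re2, ... (list truncated; more exist).
White has legal moves and is not in check → neither.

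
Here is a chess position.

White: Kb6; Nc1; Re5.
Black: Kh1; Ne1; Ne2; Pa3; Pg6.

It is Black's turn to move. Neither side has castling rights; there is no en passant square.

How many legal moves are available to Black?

15

Black to move; king on h1.
In check: no.
Legal moves: Nf4, Nd4, Ng3, Nc3, Ng1, Nxc1, Kh2, Kg2, Kg1, Nf3, Nd3, Ng2, Nc2, g5, a2.
Count: 15.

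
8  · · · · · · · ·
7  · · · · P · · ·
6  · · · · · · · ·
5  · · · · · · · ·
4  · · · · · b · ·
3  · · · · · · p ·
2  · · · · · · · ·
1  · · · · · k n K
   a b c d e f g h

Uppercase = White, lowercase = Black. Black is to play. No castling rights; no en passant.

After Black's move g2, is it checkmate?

After g2: white king on h1; in check: yes, from the black pawn on g2.
King squares — g1: attacked by Kf1; g2: attacked by Kf1; h2: attacked by Bf4.
White has no legal moves → checkmate.

yes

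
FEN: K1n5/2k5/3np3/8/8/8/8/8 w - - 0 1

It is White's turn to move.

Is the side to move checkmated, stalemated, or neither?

stalemate

White to move; white king on a8.
In check: no.
King squares — a7: attacked by Nc8; b7: attacked by Nd6; b8: attacked by Kc7.
Legal moves for White: none.
Not in check and no legal moves → stalemate.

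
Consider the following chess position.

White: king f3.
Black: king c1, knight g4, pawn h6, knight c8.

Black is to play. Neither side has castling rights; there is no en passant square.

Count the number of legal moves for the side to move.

15

Black to move; king on c1.
In check: no.
Legal moves: Ne7, Na7, Nd6, Nb6, Nf6, Ne5+, Ne3, Nh2+, Nf2, Kd2, Kc2, Kb2, Kd1, Kb1, h5.
Count: 15.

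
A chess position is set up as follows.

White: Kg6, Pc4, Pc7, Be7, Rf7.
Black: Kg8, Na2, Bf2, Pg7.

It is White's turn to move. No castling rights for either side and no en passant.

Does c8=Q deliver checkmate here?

After c8=Q: black king on g8; in check: yes, from the white queen on c8.
King squares — f7: attacked by Kg6; g7: own pawn; h7: attacked by Kg6; f8: attacked by Be7; h8: attacked by Qc8.
Black has no legal moves → checkmate.

yes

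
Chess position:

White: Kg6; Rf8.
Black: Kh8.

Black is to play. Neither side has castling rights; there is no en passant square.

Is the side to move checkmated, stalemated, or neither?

Black to move; black king on h8.
In check: yes, from the white rook on f8.
King squares — g7: attacked by Kg6; h7: attacked by Kg6; g8: attacked by Rf8.
Legal moves for Black: none.
In check with no legal moves → checkmate.

checkmate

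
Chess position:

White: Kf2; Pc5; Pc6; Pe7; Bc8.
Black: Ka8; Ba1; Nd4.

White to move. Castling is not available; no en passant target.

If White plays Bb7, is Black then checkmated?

After Bb7: black king on a8; in check: yes, from the white bishop on b7.
Black has 2 legal replies: Kb8, Ka7.
In check but a legal move exists → not checkmate.

no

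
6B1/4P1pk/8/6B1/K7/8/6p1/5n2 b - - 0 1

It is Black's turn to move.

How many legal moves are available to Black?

3

Black to move; king on h7.
In check: yes, from the white bishop on g8.
Legal moves: Kh8, Kxg8, Kg6.
Count: 3.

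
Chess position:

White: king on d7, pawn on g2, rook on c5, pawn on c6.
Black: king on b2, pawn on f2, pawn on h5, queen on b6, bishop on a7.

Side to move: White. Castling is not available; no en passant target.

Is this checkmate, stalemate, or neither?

neither

White to move; white king on d7.
In check: no.
Legal moves for White include: Ke8, Kc8, Ke7, Ke6, Kd6, Rxh5, Rg5, Rf5, Re5, Rd5, Rb5+, Ra5, Rc4, Rc3, Rc2+, Rc1, c7, g3, ... (list truncated; more exist).
White has legal moves and is not in check → neither.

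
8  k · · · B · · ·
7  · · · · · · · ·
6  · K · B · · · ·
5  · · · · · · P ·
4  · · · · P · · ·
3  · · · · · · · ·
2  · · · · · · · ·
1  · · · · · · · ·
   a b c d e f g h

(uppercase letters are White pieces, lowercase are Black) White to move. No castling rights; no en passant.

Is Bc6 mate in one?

yes

After Bc6: black king on a8; in check: yes, from the white bishop on c6.
King squares — a7: attacked by Kb6; b7: attacked by Kb6; b8: attacked by Bd6.
Black has no legal moves → checkmate.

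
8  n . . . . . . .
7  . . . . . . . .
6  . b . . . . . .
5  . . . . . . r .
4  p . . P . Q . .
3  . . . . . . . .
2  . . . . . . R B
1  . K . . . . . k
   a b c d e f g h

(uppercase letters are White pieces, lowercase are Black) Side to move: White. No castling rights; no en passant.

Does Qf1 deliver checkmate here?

yes

After Qf1: black king on h1; in check: yes, from the white queen on f1.
King squares — g1: attacked by Qf1; g2: attacked by Qf1; h2: attacked by Rg2.
Black has no legal moves → checkmate.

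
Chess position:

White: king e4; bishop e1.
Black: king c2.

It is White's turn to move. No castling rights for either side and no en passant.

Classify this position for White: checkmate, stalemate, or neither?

White to move; white king on e4.
In check: no.
Legal moves for White: Kf5, Ke5, Kd5, Kf4, Kd4, Kf3, Ke3, Ba5, Bh4, Bb4, Bg3, Bc3, Bf2, Bd2.
White has 14 legal moves and is not in check → neither.

neither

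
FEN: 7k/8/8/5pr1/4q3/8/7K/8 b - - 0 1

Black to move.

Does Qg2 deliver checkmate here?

yes

After Qg2: white king on h2; in check: yes, from the black queen on g2.
King squares — g1: attacked by Qg2; h1: attacked by Qg2; g2: attacked by Rg5; g3: attacked by Qg2; h3: attacked by Qg2.
White has no legal moves → checkmate.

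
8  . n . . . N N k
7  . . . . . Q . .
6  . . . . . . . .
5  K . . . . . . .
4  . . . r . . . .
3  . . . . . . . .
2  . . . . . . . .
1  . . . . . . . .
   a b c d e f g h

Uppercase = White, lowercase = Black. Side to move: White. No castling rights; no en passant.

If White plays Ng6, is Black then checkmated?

After Ng6: black king on h8; in check: yes, from the white knight on g6.
King squares — g7: attacked by Qf7; h7: attacked by Qf7; g8: attacked by Qf7.
Black has no legal moves → checkmate.

yes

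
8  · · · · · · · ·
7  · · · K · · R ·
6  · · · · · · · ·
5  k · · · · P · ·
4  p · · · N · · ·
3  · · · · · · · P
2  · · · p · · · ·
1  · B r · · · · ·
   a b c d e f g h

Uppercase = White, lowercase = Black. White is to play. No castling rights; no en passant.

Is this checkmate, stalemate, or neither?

neither

White to move; white king on d7.
In check: no.
Legal moves for White include: Rg8, Rh7, Rf7, Re7, Rg6, Rg5, Rg4, Rg3, Rg2, Rg1, Ke8, Kd8, Ke7, Ke6, Kd6, Nf6, Nd6, Ng5, ... (list truncated; more exist).
White has legal moves and is not in check → neither.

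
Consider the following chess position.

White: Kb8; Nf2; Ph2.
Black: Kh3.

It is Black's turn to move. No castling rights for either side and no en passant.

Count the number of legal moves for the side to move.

3

Black to move; king on h3.
In check: yes, from the white knight on f2.
Legal moves: Kh4, Kxh2, Kg2.
Count: 3.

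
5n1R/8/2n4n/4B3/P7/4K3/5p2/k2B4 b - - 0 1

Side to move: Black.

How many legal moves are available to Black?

4

Black to move; king on a1.
In check: yes, from the white bishop on e5.
Legal moves: Ka2, Kb1, Nxe5, Nd4.
Count: 4.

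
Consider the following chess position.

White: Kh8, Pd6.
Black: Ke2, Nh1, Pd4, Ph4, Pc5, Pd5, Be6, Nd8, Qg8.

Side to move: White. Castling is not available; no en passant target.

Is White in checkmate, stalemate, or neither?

checkmate

White to move; white king on h8.
In check: yes, from the black queen on g8.
King squares — g7: attacked by Qg8; h7: attacked by Qg8; g8: attacked by Be6.
Legal moves for White: none.
In check with no legal moves → checkmate.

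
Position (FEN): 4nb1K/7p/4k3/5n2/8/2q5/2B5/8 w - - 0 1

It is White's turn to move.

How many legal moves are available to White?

White to move; king on h8.
In check: yes, from the black queen on c3.
Legal moves: Kg8, Kxh7.
Count: 2.

2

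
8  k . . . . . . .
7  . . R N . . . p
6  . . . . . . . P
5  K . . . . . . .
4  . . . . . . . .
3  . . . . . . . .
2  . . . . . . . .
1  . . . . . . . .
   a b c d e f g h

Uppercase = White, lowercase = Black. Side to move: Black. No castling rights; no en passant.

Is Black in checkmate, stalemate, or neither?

stalemate

Black to move; black king on a8.
In check: no.
King squares — a7: attacked by Rc7; b7: attacked by Rc7; b8: attacked by Nd7.
Legal moves for Black: none.
Not in check and no legal moves → stalemate.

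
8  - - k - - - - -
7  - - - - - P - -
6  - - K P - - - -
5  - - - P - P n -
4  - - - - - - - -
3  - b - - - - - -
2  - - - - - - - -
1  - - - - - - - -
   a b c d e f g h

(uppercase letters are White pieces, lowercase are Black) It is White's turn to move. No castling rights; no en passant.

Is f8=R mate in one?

After f8=R: black king on c8; in check: yes, from the white rook on f8.
King squares — b7: attacked by Kc6; c7: attacked by Kc6; d7: attacked by Kc6; b8: attacked by Rf8; d8: attacked by Rf8.
Black has no legal moves → checkmate.

yes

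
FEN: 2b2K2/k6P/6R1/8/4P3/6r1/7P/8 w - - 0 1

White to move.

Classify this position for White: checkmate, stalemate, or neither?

neither

White to move; white king on f8.
In check: no.
Legal moves for White include: Kg8, Ke8, Kg7, Kf7, Ke7, Rg8, Rg7+, Rh6, Rf6, Re6, Rd6, Rc6, Rb6, Ra6+, Rg5, Rg4, Rxg3, hxg3, ... (list truncated; more exist).
White has legal moves and is not in check → neither.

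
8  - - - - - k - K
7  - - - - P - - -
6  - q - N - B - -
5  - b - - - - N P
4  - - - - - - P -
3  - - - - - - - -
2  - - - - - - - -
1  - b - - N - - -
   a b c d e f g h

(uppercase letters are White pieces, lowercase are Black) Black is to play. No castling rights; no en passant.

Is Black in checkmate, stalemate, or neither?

Black to move; black king on f8.
In check: yes, from the white pawn on e7.
King squares — e7: attacked by Bf6; f7: attacked by Ng5; g7: attacked by Bf6; e8: attacked by Nd6; g8: attacked by Kh8.
Legal moves for Black: none.
In check with no legal moves → checkmate.

checkmate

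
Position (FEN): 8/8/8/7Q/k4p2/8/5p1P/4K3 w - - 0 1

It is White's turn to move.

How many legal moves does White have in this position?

5

White to move; king on e1.
In check: yes, from the black pawn on f2.
Legal moves: Kxf2, Ke2, Kd2, Kf1, Kd1.
Count: 5.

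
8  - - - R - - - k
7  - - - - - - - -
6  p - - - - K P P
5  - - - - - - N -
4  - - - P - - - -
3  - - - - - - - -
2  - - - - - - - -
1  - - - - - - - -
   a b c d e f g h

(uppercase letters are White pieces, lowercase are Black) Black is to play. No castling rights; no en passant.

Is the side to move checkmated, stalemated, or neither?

checkmate

Black to move; black king on h8.
In check: yes, from the white rook on d8.
King squares — g7: attacked by Kf6; h7: attacked by Ng5; g8: attacked by Rd8.
Legal moves for Black: none.
In check with no legal moves → checkmate.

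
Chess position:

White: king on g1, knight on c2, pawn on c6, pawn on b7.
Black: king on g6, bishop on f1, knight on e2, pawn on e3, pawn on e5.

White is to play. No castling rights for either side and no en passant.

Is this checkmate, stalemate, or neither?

neither

White to move; white king on g1.
In check: yes, from the black knight on e2.
King squares — f1: available; h1: available; f2: attacked by Pe3; g2: attacked by Bf1; h2: available.
Legal moves for White: Kh2, Kh1, Kxf1.
White is in check but has 3 legal moves → neither.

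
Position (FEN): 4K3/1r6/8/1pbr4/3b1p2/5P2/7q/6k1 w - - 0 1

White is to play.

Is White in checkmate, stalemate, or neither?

White to move; white king on e8.
In check: no.
King squares — d7: attacked by Rd5; e7: attacked by Bc5; f7: attacked by Rb7; d8: attacked by Rd5; f8: attacked by Bc5.
Legal moves for White: none.
Not in check and no legal moves → stalemate.

stalemate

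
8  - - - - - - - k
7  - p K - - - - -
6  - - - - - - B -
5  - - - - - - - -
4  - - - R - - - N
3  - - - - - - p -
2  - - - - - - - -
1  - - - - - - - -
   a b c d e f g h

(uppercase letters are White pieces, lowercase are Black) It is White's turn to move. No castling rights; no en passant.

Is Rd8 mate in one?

After Rd8: black king on h8; in check: yes, from the white rook on d8.
Black has 1 legal reply: Kg7.
In check but a legal move exists → not checkmate.

no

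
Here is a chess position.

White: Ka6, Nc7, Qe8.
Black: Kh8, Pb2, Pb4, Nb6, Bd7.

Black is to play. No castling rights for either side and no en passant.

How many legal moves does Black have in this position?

3

Black to move; king on h8.
In check: yes, from the white queen on e8.
Legal moves: Kh7, Kg7, Bxe8.
Count: 3.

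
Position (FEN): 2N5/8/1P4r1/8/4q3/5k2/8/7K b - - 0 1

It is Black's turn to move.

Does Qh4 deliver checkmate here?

After Qh4: white king on h1; in check: yes, from the black queen on h4.
King squares — g1: attacked by Rg6; g2: attacked by Kf3; h2: attacked by Qh4.
White has no legal moves → checkmate.

yes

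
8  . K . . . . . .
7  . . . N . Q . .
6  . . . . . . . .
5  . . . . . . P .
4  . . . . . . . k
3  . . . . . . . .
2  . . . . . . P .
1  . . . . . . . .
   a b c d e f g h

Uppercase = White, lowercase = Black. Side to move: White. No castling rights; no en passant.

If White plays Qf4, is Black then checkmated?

After Qf4: black king on h4; in check: yes, from the white queen on f4.
Black has 1 legal reply: Kh5.
In check but a legal move exists → not checkmate.

no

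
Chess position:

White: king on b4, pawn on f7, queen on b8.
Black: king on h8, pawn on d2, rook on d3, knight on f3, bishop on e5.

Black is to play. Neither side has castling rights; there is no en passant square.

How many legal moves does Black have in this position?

Black to move; king on h8.
In check: yes, from the white queen on b8.
Legal moves: Kh7, Kg7, Bxb8, Rd8.
Count: 4.

4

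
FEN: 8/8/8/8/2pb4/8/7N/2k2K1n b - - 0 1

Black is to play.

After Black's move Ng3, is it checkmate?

no

After Ng3: white king on f1; in check: yes, from the black knight on g3.
White has 2 legal replies: Kg2, Ke1.
In check but a legal move exists → not checkmate.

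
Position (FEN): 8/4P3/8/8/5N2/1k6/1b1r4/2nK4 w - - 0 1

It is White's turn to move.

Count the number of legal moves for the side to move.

White to move; king on d1.
In check: yes, from the black rook on d2.
Legal moves: Kxd2, Ke1.
Count: 2.

2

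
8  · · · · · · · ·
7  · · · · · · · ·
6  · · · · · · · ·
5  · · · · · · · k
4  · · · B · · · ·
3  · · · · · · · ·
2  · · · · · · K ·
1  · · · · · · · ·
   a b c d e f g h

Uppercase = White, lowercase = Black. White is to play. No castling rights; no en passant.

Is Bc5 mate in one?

no

After Bc5: black king on h5; in check: no.
Black is not in check, so this cannot be checkmate.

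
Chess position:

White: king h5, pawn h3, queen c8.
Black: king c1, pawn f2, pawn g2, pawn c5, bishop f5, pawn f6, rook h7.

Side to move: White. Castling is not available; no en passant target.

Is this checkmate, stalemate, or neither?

checkmate

White to move; white king on h5.
In check: yes, from the black rook on h7.
King squares — g4: attacked by Bf5; h4: attacked by Rh7; g5: attacked by Pf6; g6: attacked by Bf5; h6: attacked by Rh7.
Legal moves for White: none.
In check with no legal moves → checkmate.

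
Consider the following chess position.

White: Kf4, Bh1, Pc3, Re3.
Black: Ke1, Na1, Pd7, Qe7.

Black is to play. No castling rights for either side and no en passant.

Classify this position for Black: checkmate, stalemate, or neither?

neither

Black to move; black king on e1.
In check: yes, from the white rook on e3.
King squares — d1: available; f1: available; d2: available; e2: attacked by Re3; f2: available.
Legal moves for Black: Kf2, Kd2, Kf1, Kd1, Qxe3+.
Black is in check but has 5 legal moves → neither.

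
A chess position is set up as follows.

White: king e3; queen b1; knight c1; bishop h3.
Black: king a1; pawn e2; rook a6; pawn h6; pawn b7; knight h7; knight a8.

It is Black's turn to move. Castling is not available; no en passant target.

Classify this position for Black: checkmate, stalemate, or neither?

Black to move; black king on a1.
In check: yes, from the white queen on b1.
Legal moves for Black: Kxb1.
Black is in check but has 1 legal move → neither.

neither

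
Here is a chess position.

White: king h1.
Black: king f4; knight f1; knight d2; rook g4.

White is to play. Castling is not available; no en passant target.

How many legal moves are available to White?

White to move; king on h1.
In check: no.
Legal moves: none.
Count: 0.

0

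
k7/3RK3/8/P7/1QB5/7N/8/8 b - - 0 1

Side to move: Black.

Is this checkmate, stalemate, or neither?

Black to move; black king on a8.
In check: no.
King squares — a7: attacked by Rd7; b7: attacked by Qb4; b8: attacked by Qb4.
Legal moves for Black: none.
Not in check and no legal moves → stalemate.

stalemate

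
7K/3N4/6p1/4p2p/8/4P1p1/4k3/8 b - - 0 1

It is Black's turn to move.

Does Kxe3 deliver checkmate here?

no

After Kxe3: white king on h8; in check: no.
White is not in check, so this cannot be checkmate.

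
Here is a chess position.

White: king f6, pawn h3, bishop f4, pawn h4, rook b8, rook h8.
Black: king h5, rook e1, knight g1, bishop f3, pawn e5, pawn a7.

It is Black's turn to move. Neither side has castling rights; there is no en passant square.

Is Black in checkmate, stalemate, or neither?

Black to move; black king on h5.
In check: yes, from the white rook on h8.
King squares — g4: attacked by Ph3; h4: attacked by Rh8; g5: attacked by Bf4; g6: attacked by Kf6; h6: attacked by Bf4.
Legal moves for Black: none.
In check with no legal moves → checkmate.

checkmate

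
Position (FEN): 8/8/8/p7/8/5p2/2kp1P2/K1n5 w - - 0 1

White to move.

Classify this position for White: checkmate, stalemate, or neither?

White to move; white king on a1.
In check: no.
King squares — b1: attacked by Kc2; a2: attacked by Nc1; b2: attacked by Kc2.
Legal moves for White: none.
Not in check and no legal moves → stalemate.

stalemate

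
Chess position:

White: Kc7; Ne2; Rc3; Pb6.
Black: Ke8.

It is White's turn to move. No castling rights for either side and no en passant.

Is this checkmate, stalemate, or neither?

neither

White to move; white king on c7.
In check: no.
Legal moves for White include: Kc8, Kb8, Kb7, Kd6, Kc6, Rc6, Rc5, Rc4, Rh3, Rg3, Rf3, Re3+, Rd3, Rb3, Ra3, Rc2, Rc1, Nf4, ... (list truncated; more exist).
White has legal moves and is not in check → neither.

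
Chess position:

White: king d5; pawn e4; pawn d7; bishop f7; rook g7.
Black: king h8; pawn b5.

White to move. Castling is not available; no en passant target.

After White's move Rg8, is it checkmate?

no

After Rg8: black king on h8; in check: yes, from the white rook on g8.
Black has 1 legal reply: Kh7.
In check but a legal move exists → not checkmate.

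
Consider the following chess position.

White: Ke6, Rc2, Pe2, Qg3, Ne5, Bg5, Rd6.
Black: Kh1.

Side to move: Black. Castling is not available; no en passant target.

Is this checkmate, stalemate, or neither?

stalemate

Black to move; black king on h1.
In check: no.
King squares — g1: attacked by Qg3; g2: attacked by Qg3; h2: attacked by Qg3.
Legal moves for Black: none.
Not in check and no legal moves → stalemate.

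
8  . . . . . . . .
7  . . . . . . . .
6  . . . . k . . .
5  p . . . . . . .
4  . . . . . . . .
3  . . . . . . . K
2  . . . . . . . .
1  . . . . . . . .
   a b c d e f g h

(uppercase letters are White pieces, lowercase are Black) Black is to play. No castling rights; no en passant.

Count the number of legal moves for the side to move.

9

Black to move; king on e6.
In check: no.
Legal moves: Kf7, Ke7, Kd7, Kf6, Kd6, Kf5, Ke5, Kd5, a4.
Count: 9.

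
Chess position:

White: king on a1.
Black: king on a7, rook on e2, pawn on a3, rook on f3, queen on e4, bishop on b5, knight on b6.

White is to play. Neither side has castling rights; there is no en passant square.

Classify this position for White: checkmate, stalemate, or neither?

stalemate

White to move; white king on a1.
In check: no.
King squares — b1: attacked by Qe4; a2: attacked by Re2; b2: attacked by Re2.
Legal moves for White: none.
Not in check and no legal moves → stalemate.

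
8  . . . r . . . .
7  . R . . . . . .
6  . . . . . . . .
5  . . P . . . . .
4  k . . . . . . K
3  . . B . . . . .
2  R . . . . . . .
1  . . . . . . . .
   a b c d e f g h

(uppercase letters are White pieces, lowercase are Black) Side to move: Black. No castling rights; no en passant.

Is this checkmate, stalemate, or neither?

checkmate

Black to move; black king on a4.
In check: yes, from the white rook on a2.
King squares — a3: attacked by Ra2; b3: attacked by Rb7; b4: attacked by Bc3; a5: attacked by Ra2; b5: attacked by Rb7.
Legal moves for Black: none.
In check with no legal moves → checkmate.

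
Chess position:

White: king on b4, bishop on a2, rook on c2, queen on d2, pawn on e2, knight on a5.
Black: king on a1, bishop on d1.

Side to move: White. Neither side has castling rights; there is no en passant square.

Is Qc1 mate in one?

After Qc1: black king on a1; in check: yes, from the white queen on c1.
King squares — b1: attacked by Qc1; a2: attacked by Rc2; b2: attacked by Qc1.
Black has no legal moves → checkmate.

yes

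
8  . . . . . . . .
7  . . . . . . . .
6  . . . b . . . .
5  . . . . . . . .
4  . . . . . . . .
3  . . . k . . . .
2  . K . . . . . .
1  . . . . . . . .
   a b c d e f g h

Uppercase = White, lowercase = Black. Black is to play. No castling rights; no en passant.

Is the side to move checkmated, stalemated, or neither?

neither

Black to move; black king on d3.
In check: no.
Legal moves for Black: Bf8, Bb8, Be7, Bc7, Be5+, Bc5, Bf4, Bb4, Bg3, Ba3+, Bh2, Ke4, Kd4, Kc4, Ke3, Ke2, Kd2.
Black has 17 legal moves and is not in check → neither.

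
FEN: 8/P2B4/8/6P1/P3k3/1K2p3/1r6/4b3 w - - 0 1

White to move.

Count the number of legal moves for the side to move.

3

White to move; king on b3.
In check: yes, from the black rook on b2.
Legal moves: Kc4, Ka3, Kxb2.
Count: 3.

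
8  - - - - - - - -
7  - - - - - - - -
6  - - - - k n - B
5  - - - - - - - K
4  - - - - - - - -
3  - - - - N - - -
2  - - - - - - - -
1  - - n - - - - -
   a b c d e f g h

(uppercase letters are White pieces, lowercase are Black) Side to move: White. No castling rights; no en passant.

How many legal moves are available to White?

3

White to move; king on h5.
In check: yes, from the black knight on f6.
Legal moves: Kg6, Kg5, Kh4.
Count: 3.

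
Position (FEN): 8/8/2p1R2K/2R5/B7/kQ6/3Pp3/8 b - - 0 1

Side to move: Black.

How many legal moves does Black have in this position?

0

Black to move; king on a3.
In check: yes, from the white queen on b3.
Legal moves: none.
Count: 0.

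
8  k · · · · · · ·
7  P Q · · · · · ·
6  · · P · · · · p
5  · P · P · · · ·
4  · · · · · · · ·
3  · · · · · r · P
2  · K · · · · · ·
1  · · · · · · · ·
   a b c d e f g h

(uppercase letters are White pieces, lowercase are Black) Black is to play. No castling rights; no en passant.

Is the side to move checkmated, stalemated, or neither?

checkmate

Black to move; black king on a8.
In check: yes, from the white queen on b7.
King squares — a7: attacked by Qb7; b7: attacked by Pc6; b8: attacked by Pa7.
Legal moves for Black: none.
In check with no legal moves → checkmate.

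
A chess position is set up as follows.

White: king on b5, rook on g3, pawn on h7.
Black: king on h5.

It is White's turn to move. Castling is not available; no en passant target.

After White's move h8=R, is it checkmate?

yes

After h8=R: black king on h5; in check: yes, from the white rook on h8.
King squares — g4: attacked by Rg3; h4: attacked by Rh8; g5: attacked by Rg3; g6: attacked by Rg3; h6: attacked by Rh8.
Black has no legal moves → checkmate.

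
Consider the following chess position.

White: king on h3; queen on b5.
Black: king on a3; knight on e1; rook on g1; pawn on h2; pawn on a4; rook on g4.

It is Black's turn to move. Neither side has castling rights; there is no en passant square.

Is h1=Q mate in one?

After h1=Q: white king on h3; in check: yes, from the black queen on h1.
King squares — g2: attacked by Ne1; h2: attacked by Qh1; g3: attacked by Rg1; g4: attacked by Rg1; h4: attacked by Qh1.
White has no legal moves → checkmate.

yes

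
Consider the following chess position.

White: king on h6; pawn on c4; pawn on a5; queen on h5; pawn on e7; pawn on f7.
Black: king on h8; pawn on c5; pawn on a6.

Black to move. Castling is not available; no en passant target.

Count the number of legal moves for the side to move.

0

Black to move; king on h8.
In check: no.
Legal moves: none.
Count: 0.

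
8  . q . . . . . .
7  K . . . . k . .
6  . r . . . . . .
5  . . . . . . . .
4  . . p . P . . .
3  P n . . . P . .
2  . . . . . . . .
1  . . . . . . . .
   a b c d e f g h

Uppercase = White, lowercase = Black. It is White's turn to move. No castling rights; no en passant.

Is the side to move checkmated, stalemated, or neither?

checkmate

White to move; white king on a7.
In check: yes, from the black queen on b8.
King squares — a6: attacked by Rb6; b6: attacked by Qb8; b7: attacked by Rb6; a8: attacked by Qb8; b8: attacked by Rb6.
Legal moves for White: none.
In check with no legal moves → checkmate.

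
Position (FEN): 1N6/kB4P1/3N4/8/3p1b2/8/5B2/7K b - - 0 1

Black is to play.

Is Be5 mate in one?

After Be5: white king on h1; in check: no.
White is not in check, so this cannot be checkmate.

no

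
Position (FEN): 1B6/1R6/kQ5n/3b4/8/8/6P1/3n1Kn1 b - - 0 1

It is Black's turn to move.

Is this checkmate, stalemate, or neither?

checkmate

Black to move; black king on a6.
In check: yes, from the white queen on b6.
King squares — a5: attacked by Qb6; b5: attacked by Qb6; b6: attacked by Rb7; a7: attacked by Qb6; b7: attacked by Qb6.
Legal moves for Black: none.
In check with no legal moves → checkmate.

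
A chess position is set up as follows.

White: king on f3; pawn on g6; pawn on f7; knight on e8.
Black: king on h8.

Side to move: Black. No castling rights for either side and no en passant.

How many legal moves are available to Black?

Black to move; king on h8.
In check: no.
Legal moves: none.
Count: 0.

0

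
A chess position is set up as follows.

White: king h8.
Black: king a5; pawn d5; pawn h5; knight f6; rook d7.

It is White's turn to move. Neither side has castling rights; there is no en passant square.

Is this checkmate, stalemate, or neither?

White to move; white king on h8.
In check: no.
King squares — g7: attacked by Rd7; h7: attacked by Nf6; g8: attacked by Nf6.
Legal moves for White: none.
Not in check and no legal moves → stalemate.

stalemate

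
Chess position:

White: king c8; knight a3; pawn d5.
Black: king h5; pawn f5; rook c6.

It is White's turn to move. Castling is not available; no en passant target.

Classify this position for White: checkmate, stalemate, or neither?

neither

White to move; white king on c8.
In check: yes, from the black rook on c6.
Legal moves for White: Kd8, Kb8, Kd7, Kb7, dxc6.
White is in check but has 5 legal moves → neither.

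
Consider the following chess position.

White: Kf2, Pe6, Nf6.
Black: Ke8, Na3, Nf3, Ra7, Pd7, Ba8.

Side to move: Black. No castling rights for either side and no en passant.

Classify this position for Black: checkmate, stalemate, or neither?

Black to move; black king on e8.
In check: yes, from the white knight on f6.
King squares — d7: own pawn; e7: available; f7: attacked by Pe6; d8: available; f8: available.
Legal moves for Black: Kf8, Kd8, Ke7.
Black is in check but has 3 legal moves → neither.

neither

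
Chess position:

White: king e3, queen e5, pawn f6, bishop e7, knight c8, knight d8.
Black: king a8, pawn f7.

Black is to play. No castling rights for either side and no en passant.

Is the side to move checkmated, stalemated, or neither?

Black to move; black king on a8.
In check: no.
King squares — a7: attacked by Nc8; b7: attacked by Nd8; b8: attacked by Qe5.
Legal moves for Black: none.
Not in check and no legal moves → stalemate.

stalemate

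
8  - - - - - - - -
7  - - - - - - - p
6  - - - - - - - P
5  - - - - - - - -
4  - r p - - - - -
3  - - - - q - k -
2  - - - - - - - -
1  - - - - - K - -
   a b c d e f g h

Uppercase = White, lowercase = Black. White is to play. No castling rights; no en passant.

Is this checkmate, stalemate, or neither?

stalemate

White to move; white king on f1.
In check: no.
King squares — e1: attacked by Qe3; g1: attacked by Qe3; e2: attacked by Qe3; f2: attacked by Qe3; g2: attacked by Kg3.
Legal moves for White: none.
Not in check and no legal moves → stalemate.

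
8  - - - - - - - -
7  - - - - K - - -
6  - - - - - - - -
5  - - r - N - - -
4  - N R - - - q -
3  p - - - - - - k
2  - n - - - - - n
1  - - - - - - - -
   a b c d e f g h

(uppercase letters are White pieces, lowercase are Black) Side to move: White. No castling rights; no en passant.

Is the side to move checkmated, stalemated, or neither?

neither

White to move; white king on e7.
In check: no.
Legal moves for White include: Kf8, Ke8, Kd8, Kf7, Kf6, Kd6, Nf7, Nd7, Ng6, Nec6, Nxg4, Nf3, Ned3, Rxc5, Rxg4, Rf4, Re4, Rd4, ... (list truncated; more exist).
White has legal moves and is not in check → neither.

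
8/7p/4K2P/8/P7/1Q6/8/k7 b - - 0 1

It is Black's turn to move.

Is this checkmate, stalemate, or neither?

Black to move; black king on a1.
In check: no.
King squares — b1: attacked by Qb3; a2: attacked by Qb3; b2: attacked by Qb3.
Legal moves for Black: none.
Not in check and no legal moves → stalemate.

stalemate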